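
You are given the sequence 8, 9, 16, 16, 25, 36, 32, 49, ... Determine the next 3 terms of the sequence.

64, 64, 81

The slot pattern repeats as ABB (period 3), so there are 2 interleaved tracks.
Track A is 8, 16, 32, which is powers 2^3, 2^4, 2^5, ….
Track B is 9, 16, 25, 36, 49, which is consecutive squares n² from n = 3.
Position 9 falls in track B as its term 6, giving 64.
The 10th slot belongs to track A; its 4th term is 64.
The 11th slot belongs to track B; its 7th term is 81.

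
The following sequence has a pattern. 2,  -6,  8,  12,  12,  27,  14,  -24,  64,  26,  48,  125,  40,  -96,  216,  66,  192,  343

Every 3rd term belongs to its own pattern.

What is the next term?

106

Read the sequence 3 terms at a time; column i is its own pattern.
Track A: 2, 12, 14, 26, 40, 66 — a Fibonacci-like recurrence a_n = a_{n-1} + a_{n-2}.
Track B: -6, 12, -24, 48, -96, 192 — multiplying by -2 each time.
Track C: 8, 27, 64, 125, 216, 343 — the cubes 2³, 3³, 4³, ….
Position 19 → track A, term 7 = 106.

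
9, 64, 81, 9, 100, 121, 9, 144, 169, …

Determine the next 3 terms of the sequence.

Reading positions in blocks of 3 reveals the pattern ABB — 2 tracks woven together.
Subsequence A: 9, 9, 9. Constant 9.
Subsequence B: 64, 81, 100, 121, 144, 169. The squares 8², 9², 10², ….
Term 10 comes from subsequence A (its 4th entry): 9.
Term 11 comes from subsequence B (its 7th entry): 196.
Position 12 → subsequence B, term 8 = 225.

9, 196, 225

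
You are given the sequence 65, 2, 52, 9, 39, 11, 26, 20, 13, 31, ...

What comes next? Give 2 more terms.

0, 51

The terms cycle through 2 interleaved subsequences.
Stream A: 65, 52, 39, 26, 13 — arithmetic, step −13.
Stream B: 2, 9, 11, 20, 31 — Fibonacci-style (each term is the sum of the two before it).
Position 11 → stream A, term 6 = 0.
The 12th slot belongs to stream B; its 6th term is 51.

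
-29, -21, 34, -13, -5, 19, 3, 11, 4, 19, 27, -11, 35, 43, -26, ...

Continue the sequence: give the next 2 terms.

Reading positions in blocks of 3 reveals the pattern AAB — 2 tracks woven together.
Stream A: -29, -21, -13, -5, 3, 11, 19, 27, 35, 43. Adding 8 each time.
Stream B: 34, 19, 4, -11, -26. Linear: a_n = 49 − 15·n.
Term 16 comes from stream A (its 11th entry): 51.
Term 17 comes from stream A (its 12th entry): 59.

51, 59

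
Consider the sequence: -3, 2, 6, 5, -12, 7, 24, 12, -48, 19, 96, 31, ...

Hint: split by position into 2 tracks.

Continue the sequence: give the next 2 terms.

-192, 50

Taking every 2nd term gives 2 separate tracks.
Track A: -3, 6, -12, 24, -48, 96 (geometric with ratio -2).
Track B: 2, 5, 7, 12, 19, 31 (Fibonacci-style (each term is the sum of the two before it)).
Position 13 falls in track A as its term 7, giving -192.
Term 14 comes from track B (its 7th entry): 50.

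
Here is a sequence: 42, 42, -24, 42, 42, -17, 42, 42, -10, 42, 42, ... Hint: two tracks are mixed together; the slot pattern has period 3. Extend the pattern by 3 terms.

Reading positions in blocks of 3 reveals the pattern AAB — 2 tracks woven together.
Stream A: 42, 42, 42, 42, 42, 42, 42, 42 (always 42).
Stream B: -24, -17, -10 (adding 7 each time).
Position 12 → stream B, term 4 = -3.
Term 13 comes from stream A (its 9th entry): 42.
Term 14 comes from stream A (its 10th entry): 42.

-3, 42, 42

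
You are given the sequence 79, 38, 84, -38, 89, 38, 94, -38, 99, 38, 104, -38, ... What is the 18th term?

Taking every 2nd term gives 2 separate tracks.
Track A is 79, 84, 89, 94, 99, 104, which is arithmetic, step +5.
Track B is 38, -38, 38, -38, 38, -38, which is the oscillation 38·(−1)^(n+1).
Term 18 comes from track B (its 9th entry): 38.

38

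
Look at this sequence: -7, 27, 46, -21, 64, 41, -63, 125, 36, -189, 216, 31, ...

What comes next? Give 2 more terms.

-567, 343

The terms cycle through 3 interleaved subsequences.
Subsequence A = -7, -21, -63, -189: geometric with ratio 3.
Subsequence B = 27, 64, 125, 216: consecutive cubes n³ from n = 3.
Subsequence C = 46, 41, 36, 31: linear: a_n = 51 − 5·n.
Term 13 comes from subsequence A (its 5th entry): -567.
The 14th slot belongs to subsequence B; its 5th term is 343.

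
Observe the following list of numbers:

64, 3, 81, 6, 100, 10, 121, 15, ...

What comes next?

144

Taking every 2nd term gives 2 separate tracks.
Track A is 64, 81, 100, 121, which is perfect squares starting at 8².
Track B is 3, 6, 10, 15, which is triangular numbers starting at T_2.
The 9th slot belongs to track A; its 5th term is 144.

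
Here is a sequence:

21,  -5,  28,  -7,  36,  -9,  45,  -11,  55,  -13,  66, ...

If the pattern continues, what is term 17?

105

Positions 1, 3, 5, … form one subsequence and positions 2, 4, 6, … form another.
Stream A: 21, 28, 36, 45, 55, 66 — triangular numbers n(n+1)/2 for n = 6, 7, ….
Stream B: -5, -7, -9, -11, -13 — arithmetic with common difference −2.
The 17th slot belongs to stream A; its 9th term is 105.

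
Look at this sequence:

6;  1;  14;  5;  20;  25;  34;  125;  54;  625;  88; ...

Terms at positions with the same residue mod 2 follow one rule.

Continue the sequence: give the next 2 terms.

Positions 1, 3, 5, … form one subsequence and positions 2, 4, 6, … form another.
Track A: 6, 14, 20, 34, 54, 88 (a Fibonacci-like recurrence a_n = a_{n-1} + a_{n-2}).
Track B: 1, 5, 25, 125, 625 (geometric, ×5 each step).
Term 12 comes from track B (its 6th entry): 3125.
Position 13 falls in track A as its term 7, giving 142.

3125, 142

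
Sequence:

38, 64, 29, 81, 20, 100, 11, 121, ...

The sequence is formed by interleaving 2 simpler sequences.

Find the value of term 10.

144

Positions 1, 3, 5, … form one subsequence and positions 2, 4, 6, … form another.
Stream A is 38, 29, 20, 11, which is subtracting 9 each time.
Stream B is 64, 81, 100, 121, which is perfect squares starting at 8².
Position 10 → stream B, term 5 = 144.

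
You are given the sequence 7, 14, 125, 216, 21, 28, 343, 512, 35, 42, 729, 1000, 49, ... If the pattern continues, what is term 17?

63

Positions follow the repeating pattern AABB; grouping by letter gives 2 tracks.
Subsequence A = 7, 14, 21, 28, 35, 42, 49: arithmetic with common difference +7.
Subsequence B = 125, 216, 343, 512, 729, 1000: the cubes 5³, 6³, 7³, ….
Term 17 comes from subsequence A (its 9th entry): 63.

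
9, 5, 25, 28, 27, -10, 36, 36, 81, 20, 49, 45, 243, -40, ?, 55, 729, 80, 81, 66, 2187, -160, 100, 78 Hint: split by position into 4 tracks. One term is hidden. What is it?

64

Split by position mod 4: positions 1, 5, 9, … form one track, and each other residue class forms its own.
Track A: 9, 27, 81, 243, 729, 2187 — powers 3^2, 3^3, 3^4, ….
Track B: 5, -10, 20, -40, 80, -160 — geometric with ratio -2.
Track C: 25, 36, 49, ?, 81, 100 — perfect squares starting at 5².
Track D: 28, 36, 45, 55, 66, 78 — triangular numbers starting at T_7.
Track C's pattern makes the blank 64.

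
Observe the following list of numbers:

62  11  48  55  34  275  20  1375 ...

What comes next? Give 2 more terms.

6, 6875

Odd-indexed and even-indexed terms follow separate rules.
Track A: 62, 48, 34, 20 — arithmetic, step −14.
Track B: 11, 55, 275, 1375 — geometric, ×5 each step.
Position 9 → track A, term 5 = 6.
Term 10 comes from track B (its 5th entry): 6875.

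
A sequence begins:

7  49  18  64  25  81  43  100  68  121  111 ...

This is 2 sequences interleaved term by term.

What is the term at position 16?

196

The terms cycle through 2 interleaved subsequences.
Subsequence A = 7, 18, 25, 43, 68, 111: each term equals the sum of the previous two.
Subsequence B = 49, 64, 81, 100, 121: the squares 7², 8², 9², ….
Position 16 → subsequence B, term 8 = 196.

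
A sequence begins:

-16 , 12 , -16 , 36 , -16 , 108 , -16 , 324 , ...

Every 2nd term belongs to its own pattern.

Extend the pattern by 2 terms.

-16, 972

Taking every 2nd term gives 2 separate tracks.
Stream A: -16, -16, -16, -16 — the constant sequence -16.
Stream B: 12, 36, 108, 324 — a geometric progression (common ratio 3).
Position 9 falls in stream A as its term 5, giving -16.
Position 10 falls in stream B as its term 5, giving 972.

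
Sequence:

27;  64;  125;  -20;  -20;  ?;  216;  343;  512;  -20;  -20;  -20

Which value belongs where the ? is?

-20

The slot pattern repeats as AAABBB (period 6), so there are 2 interleaved tracks.
Track A: 27, 64, 125, 216, 343, 512 (perfect cubes starting at 3³).
Track B: -20, -20, ?, -20, -20, -20 (the constant sequence -20).
Track B's pattern makes the blank -20.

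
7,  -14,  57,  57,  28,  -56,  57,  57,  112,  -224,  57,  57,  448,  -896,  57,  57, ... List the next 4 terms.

1792, -3584, 57, 57

Positions follow the repeating pattern AABB; grouping by letter gives 2 tracks.
Stream A is 7, -14, 28, -56, 112, -224, 448, -896, which is multiplying by -2 each time.
Stream B is 57, 57, 57, 57, 57, 57, 57, 57, which is constant 57.
Term 17 comes from stream A (its 9th entry): 1792.
Position 18 → stream A, term 10 = -3584.
Term 19 comes from stream B (its 9th entry): 57.
Position 20 → stream B, term 10 = 57.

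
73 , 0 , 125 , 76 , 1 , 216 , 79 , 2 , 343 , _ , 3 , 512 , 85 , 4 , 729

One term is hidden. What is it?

82

Read the sequence 3 terms at a time; column i is its own pattern.
Subsequence A = 73, 76, 79, ?, 85: arithmetic with common difference +3.
Subsequence B = 0, 1, 2, 3, 4: arithmetic with common difference +1.
Subsequence C = 125, 216, 343, 512, 729: consecutive cubes n³ from n = 5.
Subsequence A's pattern makes the blank 82.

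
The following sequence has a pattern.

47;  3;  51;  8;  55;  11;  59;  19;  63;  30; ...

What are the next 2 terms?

67, 49

Positions 1, 3, 5, … form one subsequence and positions 2, 4, 6, … form another.
Subsequence A: 47, 51, 55, 59, 63 — linear: a_n = 43 + 4·n.
Subsequence B: 3, 8, 11, 19, 30 — each term equals the sum of the previous two.
The 11th slot belongs to subsequence A; its 6th term is 67.
The 12th slot belongs to subsequence B; its 6th term is 49.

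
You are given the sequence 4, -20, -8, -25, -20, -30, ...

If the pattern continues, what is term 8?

-35

Split by position mod 2 into 2 tracks.
Stream A: 4, -8, -20. Arithmetic, step −12.
Stream B: -20, -25, -30. Arithmetic with common difference −5.
Position 8 falls in stream B as its term 4, giving -35.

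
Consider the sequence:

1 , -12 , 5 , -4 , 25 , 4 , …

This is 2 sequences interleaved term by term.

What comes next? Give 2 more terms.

125, 12

Taking every 2nd term gives 2 separate tracks.
Track A = 1, 5, 25: powers of 5.
Track B = -12, -4, 4: arithmetic, step +8.
The 7th slot belongs to track A; its 4th term is 125.
Position 8 falls in track B as its term 4, giving 12.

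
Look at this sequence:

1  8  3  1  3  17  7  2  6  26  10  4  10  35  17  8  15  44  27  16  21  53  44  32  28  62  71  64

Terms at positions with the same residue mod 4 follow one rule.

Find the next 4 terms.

The terms cycle through 4 interleaved subsequences.
Subsequence A: 1, 3, 6, 10, 15, 21, 28 — triangular numbers n(n+1)/2 for n = 1, 2, ….
Subsequence B: 8, 17, 26, 35, 44, 53, 62 — adding 9 each time.
Subsequence C: 3, 7, 10, 17, 27, 44, 71 — a Fibonacci-like recurrence a_n = a_{n-1} + a_{n-2}.
Subsequence D: 1, 2, 4, 8, 16, 32, 64 — powers 2^0, 2^1, 2^2, ….
The 29th slot belongs to subsequence A; its 8th term is 36.
The 30th slot belongs to subsequence B; its 8th term is 71.
Position 31 → subsequence C, term 8 = 115.
Position 32 → subsequence D, term 8 = 128.

36, 71, 115, 128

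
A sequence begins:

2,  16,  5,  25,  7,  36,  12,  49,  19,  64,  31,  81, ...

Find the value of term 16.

121

Positions 1, 3, 5, … form one subsequence and positions 2, 4, 6, … form another.
Track A: 2, 5, 7, 12, 19, 31 — Fibonacci-style (each term is the sum of the two before it).
Track B: 16, 25, 36, 49, 64, 81 — consecutive squares n² from n = 4.
Position 16 falls in track B as its term 8, giving 121.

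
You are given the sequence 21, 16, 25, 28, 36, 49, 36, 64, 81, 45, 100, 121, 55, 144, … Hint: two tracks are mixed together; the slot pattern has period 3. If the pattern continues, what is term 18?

Reading positions in blocks of 3 reveals the pattern ABB — 2 tracks woven together.
Subsequence A: 21, 28, 36, 45, 55 — the triangular numbers T_6, T_7, ….
Subsequence B: 16, 25, 36, 49, 64, 81, 100, 121, 144 — the squares 4², 5², 6², ….
Term 18 comes from subsequence B (its 12th entry): 225.

225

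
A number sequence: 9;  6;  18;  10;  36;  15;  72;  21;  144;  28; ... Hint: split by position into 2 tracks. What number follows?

Split by position mod 2 into 2 tracks.
Stream A: 9, 18, 36, 72, 144. Geometric, ×2 each step.
Stream B: 6, 10, 15, 21, 28. The triangular numbers T_3, T_4, ….
Term 11 comes from stream A (its 6th entry): 288.

288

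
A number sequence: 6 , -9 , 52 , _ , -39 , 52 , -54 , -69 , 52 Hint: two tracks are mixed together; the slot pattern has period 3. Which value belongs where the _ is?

-24

The slot pattern repeats as AAB (period 3), so there are 2 interleaved tracks.
Track A: 6, -9, ?, -39, -54, -69. Linear: a_n = 21 − 15·n.
Track B: 52, 52, 52. The constant sequence 52.
The gap is track A's term 3; the rule gives -24.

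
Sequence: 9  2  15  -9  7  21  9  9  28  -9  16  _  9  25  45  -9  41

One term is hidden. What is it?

36

Split by position mod 3: positions 1, 4, 7, … form one track, and each other residue class forms its own.
Track A: 9, -9, 9, -9, 9, -9 (alternating ±9).
Track B: 2, 7, 9, 16, 25, 41 (a Fibonacci-like recurrence a_n = a_{n-1} + a_{n-2}).
Track C: 15, 21, 28, ?, 45 (triangular numbers n(n+1)/2 for n = 5, 6, …).
The gap is track C's term 4; the rule gives 36.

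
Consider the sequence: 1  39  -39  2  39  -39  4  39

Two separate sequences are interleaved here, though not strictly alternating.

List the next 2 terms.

Reading positions in blocks of 3 reveals the pattern ABB — 2 tracks woven together.
Subsequence A: 1, 2, 4 — powers of 2.
Subsequence B: 39, -39, 39, -39, 39 — alternating ±39.
Term 9 comes from subsequence B (its 6th entry): -39.
Term 10 comes from subsequence A (its 4th entry): 8.

-39, 8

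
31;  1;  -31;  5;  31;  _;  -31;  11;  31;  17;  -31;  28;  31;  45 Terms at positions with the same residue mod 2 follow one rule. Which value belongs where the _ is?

Odd-indexed and even-indexed terms follow separate rules.
Subsequence A: 31, -31, 31, -31, 31, -31, 31 — the oscillation 31·(−1)^(n+1).
Subsequence B: 1, 5, ?, 11, 17, 28, 45 — a Fibonacci-like recurrence a_n = a_{n-1} + a_{n-2}.
Filling subsequence B at index 3 by its rule yields 6.

6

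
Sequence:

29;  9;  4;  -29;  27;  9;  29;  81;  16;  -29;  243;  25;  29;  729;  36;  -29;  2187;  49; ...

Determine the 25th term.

Split by position mod 3: positions 1, 4, 7, … form one track, and each other residue class forms its own.
Subsequence A: 29, -29, 29, -29, 29, -29. Alternating ±29.
Subsequence B: 9, 27, 81, 243, 729, 2187. Powers 3^2, 3^3, 3^4, ….
Subsequence C: 4, 9, 16, 25, 36, 49. Perfect squares starting at 2².
Position 25 falls in subsequence A as its term 9, giving 29.

29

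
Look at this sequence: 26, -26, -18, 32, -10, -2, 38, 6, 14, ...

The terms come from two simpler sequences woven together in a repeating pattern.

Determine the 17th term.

Positions follow the repeating pattern ABB; grouping by letter gives 2 tracks.
Stream A is 26, 32, 38, which is arithmetic with common difference +6.
Stream B is -26, -18, -10, -2, 6, 14, which is adding 8 each time.
Position 17 falls in stream B as its term 11, giving 54.

54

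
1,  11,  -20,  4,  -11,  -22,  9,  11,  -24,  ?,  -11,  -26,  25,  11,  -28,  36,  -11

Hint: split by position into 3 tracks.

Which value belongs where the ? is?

Taking every 3rd term gives 3 separate tracks.
Subsequence A: 1, 4, 9, ?, 25, 36 (consecutive squares n² from n = 1).
Subsequence B: 11, -11, 11, -11, 11, -11 (oscillating between 11 and -11).
Subsequence C: -20, -22, -24, -26, -28 (subtracting 2 each time).
Filling subsequence A at index 4 by its rule yields 16.

16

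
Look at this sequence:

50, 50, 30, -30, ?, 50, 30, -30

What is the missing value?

50

Reading positions in blocks of 4 reveals the pattern AABB — 2 tracks woven together.
Track A = 50, 50, ?, 50: the constant sequence 50.
Track B = 30, -30, 30, -30: oscillating between 30 and -30.
The gap is track A's term 3; the rule gives 50.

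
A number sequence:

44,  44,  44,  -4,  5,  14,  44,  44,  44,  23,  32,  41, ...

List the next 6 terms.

44, 44, 44, 50, 59, 68

Positions follow the repeating pattern AAABBB; grouping by letter gives 2 tracks.
Stream A is 44, 44, 44, 44, 44, 44, which is the constant sequence 44.
Stream B is -4, 5, 14, 23, 32, 41, which is arithmetic, step +9.
Term 13 comes from stream A (its 7th entry): 44.
The 14th slot belongs to stream A; its 8th term is 44.
Position 15 falls in stream A as its term 9, giving 44.
The 16th slot belongs to stream B; its 7th term is 50.
The 17th slot belongs to stream B; its 8th term is 59.
Position 18 falls in stream B as its term 9, giving 68.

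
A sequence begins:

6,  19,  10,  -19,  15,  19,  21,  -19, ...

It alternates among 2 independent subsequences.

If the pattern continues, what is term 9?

Positions 1, 3, 5, … form one subsequence and positions 2, 4, 6, … form another.
Track A: 6, 10, 15, 21 — triangular numbers n(n+1)/2 for n = 3, 4, ….
Track B: 19, -19, 19, -19 — alternating ±19.
Position 9 falls in track A as its term 5, giving 28.

28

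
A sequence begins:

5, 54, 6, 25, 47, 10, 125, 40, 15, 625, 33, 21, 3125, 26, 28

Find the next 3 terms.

15625, 19, 36

Split by position mod 3 into 3 tracks.
Track A: 5, 25, 125, 625, 3125 (geometric with ratio 5).
Track B: 54, 47, 40, 33, 26 (arithmetic with common difference −7).
Track C: 6, 10, 15, 21, 28 (the triangular numbers T_3, T_4, …).
Position 16 → track A, term 6 = 15625.
Term 17 comes from track B (its 6th entry): 19.
The 18th slot belongs to track C; its 6th term is 36.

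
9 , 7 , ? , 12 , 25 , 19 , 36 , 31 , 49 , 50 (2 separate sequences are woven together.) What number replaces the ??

16

Odd-indexed and even-indexed terms follow separate rules.
Track A: 9, ?, 25, 36, 49 — the squares 3², 4², 5², ….
Track B: 7, 12, 19, 31, 50 — a Fibonacci-like recurrence a_n = a_{n-1} + a_{n-2}.
So the missing entry in track A is 16.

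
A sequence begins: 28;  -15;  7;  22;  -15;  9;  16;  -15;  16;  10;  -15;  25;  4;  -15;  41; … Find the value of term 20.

Split by position mod 3: positions 1, 4, 7, … form one track, and each other residue class forms its own.
Track A: 28, 22, 16, 10, 4. Subtracting 6 each time.
Track B: -15, -15, -15, -15, -15. The constant sequence -15.
Track C: 7, 9, 16, 25, 41. A Fibonacci-like recurrence a_n = a_{n-1} + a_{n-2}.
The 20th slot belongs to track B; its 7th term is -15.

-15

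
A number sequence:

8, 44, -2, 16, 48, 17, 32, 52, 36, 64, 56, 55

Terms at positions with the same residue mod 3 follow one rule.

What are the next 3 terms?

128, 60, 74

Read the sequence 3 terms at a time; column i is its own pattern.
Stream A: 8, 16, 32, 64. Powers 2^3, 2^4, 2^5, ….
Stream B: 44, 48, 52, 56. Arithmetic with common difference +4.
Stream C: -2, 17, 36, 55. Arithmetic with common difference +19.
Term 13 comes from stream A (its 5th entry): 128.
Position 14 → stream B, term 5 = 60.
The 15th slot belongs to stream C; its 5th term is 74.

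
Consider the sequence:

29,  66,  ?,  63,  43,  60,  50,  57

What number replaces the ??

Taking every 2nd term gives 2 separate tracks.
Subsequence A = 29, ?, 43, 50: adding 7 each time.
Subsequence B = 66, 63, 60, 57: linear: a_n = 69 − 3·n.
Filling subsequence A at index 2 by its rule yields 36.

36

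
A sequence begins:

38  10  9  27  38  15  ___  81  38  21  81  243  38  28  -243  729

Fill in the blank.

-27

Split by position mod 4 into 4 tracks.
Track A: 38, 38, 38, 38. The constant sequence 38.
Track B: 10, 15, 21, 28. The triangular numbers T_4, T_5, ….
Track C: 9, ?, 81, -243. A geometric progression (common ratio -3).
Track D: 27, 81, 243, 729. Powers of 3.
Filling track C at index 2 by its rule yields -27.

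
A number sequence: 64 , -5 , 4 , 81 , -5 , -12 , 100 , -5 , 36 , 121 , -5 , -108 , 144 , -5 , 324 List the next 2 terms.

169, -5

Read the sequence 3 terms at a time; column i is its own pattern.
Subsequence A: 64, 81, 100, 121, 144 — perfect squares starting at 8².
Subsequence B: -5, -5, -5, -5, -5 — the constant sequence -5.
Subsequence C: 4, -12, 36, -108, 324 — geometric, ×-3 each step.
Position 16 → subsequence A, term 6 = 169.
Term 17 comes from subsequence B (its 6th entry): -5.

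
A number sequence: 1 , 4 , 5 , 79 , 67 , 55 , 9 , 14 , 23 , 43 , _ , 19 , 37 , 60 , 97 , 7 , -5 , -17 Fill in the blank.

Positions follow the repeating pattern AAABBB; grouping by letter gives 2 tracks.
Subsequence A = 1, 4, 5, 9, 14, 23, 37, 60, 97: each term equals the sum of the previous two.
Subsequence B = 79, 67, 55, 43, ?, 19, 7, -5, -17: arithmetic, step −12.
Subsequence B's pattern makes the blank 31.

31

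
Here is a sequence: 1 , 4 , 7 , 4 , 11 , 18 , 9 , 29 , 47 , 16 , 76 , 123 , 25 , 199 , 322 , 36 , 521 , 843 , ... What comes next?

The slot pattern repeats as ABB (period 3), so there are 2 interleaved tracks.
Stream A is 1, 4, 9, 16, 25, 36, which is consecutive squares n² from n = 1.
Stream B is 4, 7, 11, 18, 29, 47, 76, 123, 199, 322, 521, 843, which is a Fibonacci-like recurrence a_n = a_{n-1} + a_{n-2}.
Position 19 → stream A, term 7 = 49.

49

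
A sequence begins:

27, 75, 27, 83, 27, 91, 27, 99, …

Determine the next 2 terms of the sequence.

27, 107

Positions 1, 3, 5, … form one subsequence and positions 2, 4, 6, … form another.
Stream A is 27, 27, 27, 27, which is the constant sequence 27.
Stream B is 75, 83, 91, 99, which is arithmetic with common difference +8.
The 9th slot belongs to stream A; its 5th term is 27.
Position 10 falls in stream B as its term 5, giving 107.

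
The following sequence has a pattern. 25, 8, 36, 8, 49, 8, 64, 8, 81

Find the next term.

8

Positions 1, 3, 5, … form one subsequence and positions 2, 4, 6, … form another.
Subsequence A: 25, 36, 49, 64, 81 (consecutive squares n² from n = 5).
Subsequence B: 8, 8, 8, 8 (always 8).
Term 10 comes from subsequence B (its 5th entry): 8.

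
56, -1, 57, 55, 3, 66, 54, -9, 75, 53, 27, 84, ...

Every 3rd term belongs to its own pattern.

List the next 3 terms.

Split by position mod 3: positions 1, 4, 7, … form one track, and each other residue class forms its own.
Track A: 56, 55, 54, 53 — arithmetic, step −1.
Track B: -1, 3, -9, 27 — geometric with ratio -3.
Track C: 57, 66, 75, 84 — arithmetic, step +9.
Position 13 → track A, term 5 = 52.
Position 14 → track B, term 5 = -81.
Position 15 → track C, term 5 = 93.

52, -81, 93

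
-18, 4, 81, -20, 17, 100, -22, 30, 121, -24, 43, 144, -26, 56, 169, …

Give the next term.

The terms cycle through 3 interleaved subsequences.
Stream A = -18, -20, -22, -24, -26: subtracting 2 each time.
Stream B = 4, 17, 30, 43, 56: arithmetic, step +13.
Stream C = 81, 100, 121, 144, 169: perfect squares starting at 9².
Position 16 falls in stream A as its term 6, giving -28.

-28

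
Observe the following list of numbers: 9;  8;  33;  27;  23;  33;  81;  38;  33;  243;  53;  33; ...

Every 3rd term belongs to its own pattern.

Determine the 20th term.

Split by position mod 3: positions 1, 4, 7, … form one track, and each other residue class forms its own.
Stream A: 9, 27, 81, 243. Geometric with ratio 3.
Stream B: 8, 23, 38, 53. Adding 15 each time.
Stream C: 33, 33, 33, 33. The constant sequence 33.
Position 20 falls in stream B as its term 7, giving 98.

98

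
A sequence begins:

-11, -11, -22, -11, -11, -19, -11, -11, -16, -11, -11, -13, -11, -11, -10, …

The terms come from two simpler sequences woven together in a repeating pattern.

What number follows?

Reading positions in blocks of 3 reveals the pattern AAB — 2 tracks woven together.
Track A: -11, -11, -11, -11, -11, -11, -11, -11, -11, -11. Constant -11.
Track B: -22, -19, -16, -13, -10. Linear: a_n = -25 + 3·n.
Position 16 → track A, term 11 = -11.

-11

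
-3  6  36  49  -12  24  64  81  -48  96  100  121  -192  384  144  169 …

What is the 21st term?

Positions follow the repeating pattern AABB; grouping by letter gives 2 tracks.
Track A: -3, 6, -12, 24, -48, 96, -192, 384 — multiplying by -2 each time.
Track B: 36, 49, 64, 81, 100, 121, 144, 169 — the squares 6², 7², 8², ….
The 21st slot belongs to track A; its 11th term is -3072.

-3072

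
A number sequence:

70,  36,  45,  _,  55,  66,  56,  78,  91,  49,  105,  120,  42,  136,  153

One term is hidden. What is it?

The slot pattern repeats as ABB (period 3), so there are 2 interleaved tracks.
Stream A: 70, ?, 56, 49, 42 — subtracting 7 each time.
Stream B: 36, 45, 55, 66, 78, 91, 105, 120, 136, 153 — triangular numbers n(n+1)/2 for n = 8, 9, ….
Filling stream A at index 2 by its rule yields 63.

63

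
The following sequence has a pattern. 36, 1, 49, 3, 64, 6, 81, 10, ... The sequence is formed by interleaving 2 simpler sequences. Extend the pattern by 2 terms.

Taking every 2nd term gives 2 separate tracks.
Track A = 36, 49, 64, 81: consecutive squares n² from n = 6.
Track B = 1, 3, 6, 10: the triangular numbers T_1, T_2, ….
Position 9 → track A, term 5 = 100.
Position 10 → track B, term 5 = 15.

100, 15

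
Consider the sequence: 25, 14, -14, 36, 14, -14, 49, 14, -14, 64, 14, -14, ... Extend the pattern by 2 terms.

81, 14

The slot pattern repeats as ABB (period 3), so there are 2 interleaved tracks.
Subsequence A: 25, 36, 49, 64 — perfect squares starting at 5².
Subsequence B: 14, -14, 14, -14, 14, -14, 14, -14 — alternating ±14.
Position 13 → subsequence A, term 5 = 81.
Position 14 falls in subsequence B as its term 9, giving 14.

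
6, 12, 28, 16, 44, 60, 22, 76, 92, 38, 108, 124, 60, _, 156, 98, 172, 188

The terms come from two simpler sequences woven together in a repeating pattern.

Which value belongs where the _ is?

Positions follow the repeating pattern ABB; grouping by letter gives 2 tracks.
Subsequence A: 6, 16, 22, 38, 60, 98 (each term equals the sum of the previous two).
Subsequence B: 12, 28, 44, 60, 76, 92, 108, 124, ?, 156, 172, 188 (arithmetic with common difference +16).
The gap is subsequence B's term 9; the rule gives 140.

140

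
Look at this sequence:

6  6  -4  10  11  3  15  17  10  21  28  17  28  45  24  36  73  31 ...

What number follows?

45

Taking every 3rd term gives 3 separate tracks.
Subsequence A: 6, 10, 15, 21, 28, 36 — triangular numbers n(n+1)/2 for n = 3, 4, ….
Subsequence B: 6, 11, 17, 28, 45, 73 — a Fibonacci-like recurrence a_n = a_{n-1} + a_{n-2}.
Subsequence C: -4, 3, 10, 17, 24, 31 — adding 7 each time.
Position 19 falls in subsequence A as its term 7, giving 45.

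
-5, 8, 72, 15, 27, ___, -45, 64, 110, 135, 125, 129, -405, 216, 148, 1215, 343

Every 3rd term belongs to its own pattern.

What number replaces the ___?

The terms cycle through 3 interleaved subsequences.
Track A: -5, 15, -45, 135, -405, 1215 (geometric, ×-3 each step).
Track B: 8, 27, 64, 125, 216, 343 (the cubes 2³, 3³, 4³, …).
Track C: 72, ?, 110, 129, 148 (adding 19 each time).
So the missing entry in track C is 91.

91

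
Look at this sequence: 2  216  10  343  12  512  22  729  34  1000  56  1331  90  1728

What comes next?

146

Positions 1, 3, 5, … form one subsequence and positions 2, 4, 6, … form another.
Stream A: 2, 10, 12, 22, 34, 56, 90 — each term equals the sum of the previous two.
Stream B: 216, 343, 512, 729, 1000, 1331, 1728 — consecutive cubes n³ from n = 6.
The 15th slot belongs to stream A; its 8th term is 146.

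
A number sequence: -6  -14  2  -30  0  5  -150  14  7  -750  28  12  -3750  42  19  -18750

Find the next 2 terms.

Split by position mod 3: positions 1, 4, 7, … form one track, and each other residue class forms its own.
Track A: -6, -30, -150, -750, -3750, -18750. Multiplying by 5 each time.
Track B: -14, 0, 14, 28, 42. Adding 14 each time.
Track C: 2, 5, 7, 12, 19. Fibonacci-style (each term is the sum of the two before it).
Term 17 comes from track B (its 6th entry): 56.
Position 18 → track C, term 6 = 31.

56, 31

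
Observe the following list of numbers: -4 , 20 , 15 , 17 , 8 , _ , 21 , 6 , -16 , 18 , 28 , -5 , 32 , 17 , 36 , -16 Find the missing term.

19

The terms cycle through 4 interleaved subsequences.
Track A: -4, 8, -16, 32. A geometric progression (common ratio -2).
Track B: 20, ?, 18, 17. Subtracting 1 each time.
Track C: 15, 21, 28, 36. Triangular numbers n(n+1)/2 for n = 5, 6, ….
Track D: 17, 6, -5, -16. Arithmetic, step −11.
Filling track B at index 2 by its rule yields 19.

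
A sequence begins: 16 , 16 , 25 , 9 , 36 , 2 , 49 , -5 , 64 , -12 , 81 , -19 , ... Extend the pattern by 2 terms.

100, -26

Split by position mod 2 into 2 tracks.
Track A is 16, 25, 36, 49, 64, 81, which is consecutive squares n² from n = 4.
Track B is 16, 9, 2, -5, -12, -19, which is arithmetic, step −7.
The 13th slot belongs to track A; its 7th term is 100.
Position 14 falls in track B as its term 7, giving -26.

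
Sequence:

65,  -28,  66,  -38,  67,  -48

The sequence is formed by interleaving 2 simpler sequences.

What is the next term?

Split by position mod 2 into 2 tracks.
Subsequence A: 65, 66, 67 — adding 1 each time.
Subsequence B: -28, -38, -48 — subtracting 10 each time.
Term 7 comes from subsequence A (its 4th entry): 68.

68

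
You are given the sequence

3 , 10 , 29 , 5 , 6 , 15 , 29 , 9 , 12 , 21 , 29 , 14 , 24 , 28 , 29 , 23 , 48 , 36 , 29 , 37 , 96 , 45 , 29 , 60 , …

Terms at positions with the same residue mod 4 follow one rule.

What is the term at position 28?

97

Split by position mod 4 into 4 tracks.
Track A: 3, 6, 12, 24, 48, 96. Geometric, ×2 each step.
Track B: 10, 15, 21, 28, 36, 45. Triangular numbers starting at T_4.
Track C: 29, 29, 29, 29, 29, 29. The constant sequence 29.
Track D: 5, 9, 14, 23, 37, 60. Each term equals the sum of the previous two.
Position 28 falls in track D as its term 7, giving 97.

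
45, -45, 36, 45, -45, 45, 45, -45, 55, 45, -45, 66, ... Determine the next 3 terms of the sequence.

Reading positions in blocks of 3 reveals the pattern AAB — 2 tracks woven together.
Track A: 45, -45, 45, -45, 45, -45, 45, -45 — alternating ±45.
Track B: 36, 45, 55, 66 — triangular numbers n(n+1)/2 for n = 8, 9, ….
Position 13 → track A, term 9 = 45.
Term 14 comes from track A (its 10th entry): -45.
The 15th slot belongs to track B; its 5th term is 78.

45, -45, 78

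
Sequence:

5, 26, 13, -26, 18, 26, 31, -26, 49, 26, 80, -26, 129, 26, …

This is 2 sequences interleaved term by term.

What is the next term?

209

Odd-indexed and even-indexed terms follow separate rules.
Stream A is 5, 13, 18, 31, 49, 80, 129, which is each term equals the sum of the previous two.
Stream B is 26, -26, 26, -26, 26, -26, 26, which is oscillating between 26 and -26.
Position 15 → stream A, term 8 = 209.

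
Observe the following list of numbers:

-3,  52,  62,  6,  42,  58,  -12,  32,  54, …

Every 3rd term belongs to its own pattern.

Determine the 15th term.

46

Read the sequence 3 terms at a time; column i is its own pattern.
Stream A: -3, 6, -12 (geometric, ×-2 each step).
Stream B: 52, 42, 32 (subtracting 10 each time).
Stream C: 62, 58, 54 (linear: a_n = 66 − 4·n).
The 15th slot belongs to stream C; its 5th term is 46.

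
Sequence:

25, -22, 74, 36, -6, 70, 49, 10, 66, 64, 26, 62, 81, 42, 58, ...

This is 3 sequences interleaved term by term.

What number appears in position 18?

54

Taking every 3rd term gives 3 separate tracks.
Track A: 25, 36, 49, 64, 81 (the squares 5², 6², 7², …).
Track B: -22, -6, 10, 26, 42 (arithmetic with common difference +16).
Track C: 74, 70, 66, 62, 58 (subtracting 4 each time).
Position 18 → track C, term 6 = 54.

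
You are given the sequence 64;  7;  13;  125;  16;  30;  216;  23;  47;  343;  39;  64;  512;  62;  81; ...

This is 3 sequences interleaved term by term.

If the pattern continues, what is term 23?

264

Taking every 3rd term gives 3 separate tracks.
Track A is 64, 125, 216, 343, 512, which is perfect cubes starting at 4³.
Track B is 7, 16, 23, 39, 62, which is each term equals the sum of the previous two.
Track C is 13, 30, 47, 64, 81, which is linear: a_n = -4 + 17·n.
Position 23 falls in track B as its term 8, giving 264.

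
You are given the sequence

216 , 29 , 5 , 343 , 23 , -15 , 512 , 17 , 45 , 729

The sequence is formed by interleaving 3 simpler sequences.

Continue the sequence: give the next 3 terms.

11, -135, 1000

Split by position mod 3: positions 1, 4, 7, … form one track, and each other residue class forms its own.
Subsequence A: 216, 343, 512, 729. Perfect cubes starting at 6³.
Subsequence B: 29, 23, 17. Linear: a_n = 35 − 6·n.
Subsequence C: 5, -15, 45. Geometric, ×-3 each step.
The 11th slot belongs to subsequence B; its 4th term is 11.
Term 12 comes from subsequence C (its 4th entry): -135.
Position 13 → subsequence A, term 5 = 1000.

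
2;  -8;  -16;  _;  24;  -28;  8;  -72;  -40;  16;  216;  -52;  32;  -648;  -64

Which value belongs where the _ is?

4

Split by position mod 3: positions 1, 4, 7, … form one track, and each other residue class forms its own.
Track A: 2, ?, 8, 16, 32 — successive powers of 2.
Track B: -8, 24, -72, 216, -648 — multiplying by -3 each time.
Track C: -16, -28, -40, -52, -64 — linear: a_n = -4 − 12·n.
Track A's pattern makes the blank 4.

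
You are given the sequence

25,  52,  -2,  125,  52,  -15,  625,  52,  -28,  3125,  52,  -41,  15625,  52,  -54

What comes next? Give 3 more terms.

78125, 52, -67

The terms cycle through 3 interleaved subsequences.
Track A: 25, 125, 625, 3125, 15625 — powers 5^2, 5^3, 5^4, ….
Track B: 52, 52, 52, 52, 52 — constant 52.
Track C: -2, -15, -28, -41, -54 — arithmetic, step −13.
Position 16 falls in track A as its term 6, giving 78125.
Position 17 falls in track B as its term 6, giving 52.
Position 18 falls in track C as its term 6, giving -67.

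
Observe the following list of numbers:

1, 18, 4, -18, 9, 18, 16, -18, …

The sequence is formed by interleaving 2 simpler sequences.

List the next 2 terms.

25, 18

Taking every 2nd term gives 2 separate tracks.
Track A is 1, 4, 9, 16, which is perfect squares starting at 1².
Track B is 18, -18, 18, -18, which is oscillating between 18 and -18.
Position 9 falls in track A as its term 5, giving 25.
The 10th slot belongs to track B; its 5th term is 18.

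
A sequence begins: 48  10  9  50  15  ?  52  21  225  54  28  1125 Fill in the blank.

Split by position mod 3: positions 1, 4, 7, … form one track, and each other residue class forms its own.
Track A: 48, 50, 52, 54. Adding 2 each time.
Track B: 10, 15, 21, 28. The triangular numbers T_4, T_5, ….
Track C: 9, ?, 225, 1125. A geometric progression (common ratio 5).
Track C's pattern makes the blank 45.

45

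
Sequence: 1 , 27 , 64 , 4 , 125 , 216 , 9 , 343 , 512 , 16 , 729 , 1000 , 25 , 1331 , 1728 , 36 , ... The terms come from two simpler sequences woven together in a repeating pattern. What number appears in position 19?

Positions follow the repeating pattern ABB; grouping by letter gives 2 tracks.
Track A: 1, 4, 9, 16, 25, 36. Perfect squares starting at 1².
Track B: 27, 64, 125, 216, 343, 512, 729, 1000, 1331, 1728. Consecutive cubes n³ from n = 3.
Position 19 falls in track A as its term 7, giving 49.

49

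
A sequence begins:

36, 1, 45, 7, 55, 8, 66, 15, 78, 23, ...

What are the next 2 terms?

The terms cycle through 2 interleaved subsequences.
Subsequence A: 36, 45, 55, 66, 78 — triangular numbers starting at T_8.
Subsequence B: 1, 7, 8, 15, 23 — each term equals the sum of the previous two.
Position 11 falls in subsequence A as its term 6, giving 91.
Position 12 → subsequence B, term 6 = 38.

91, 38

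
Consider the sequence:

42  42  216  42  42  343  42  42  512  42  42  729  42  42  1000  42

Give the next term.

42

The slot pattern repeats as AAB (period 3), so there are 2 interleaved tracks.
Stream A: 42, 42, 42, 42, 42, 42, 42, 42, 42, 42, 42 (constant 42).
Stream B: 216, 343, 512, 729, 1000 (the cubes 6³, 7³, 8³, …).
Term 17 comes from stream A (its 12th entry): 42.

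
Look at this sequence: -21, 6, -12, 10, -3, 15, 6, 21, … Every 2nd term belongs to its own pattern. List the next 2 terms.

15, 28

Taking every 2nd term gives 2 separate tracks.
Track A: -21, -12, -3, 6 — arithmetic with common difference +9.
Track B: 6, 10, 15, 21 — the triangular numbers T_3, T_4, ….
Position 9 → track A, term 5 = 15.
Term 10 comes from track B (its 5th entry): 28.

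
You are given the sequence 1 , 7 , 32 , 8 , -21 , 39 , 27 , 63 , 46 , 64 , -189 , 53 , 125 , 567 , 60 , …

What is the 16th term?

The terms cycle through 3 interleaved subsequences.
Stream A = 1, 8, 27, 64, 125: perfect cubes starting at 1³.
Stream B = 7, -21, 63, -189, 567: a geometric progression (common ratio -3).
Stream C = 32, 39, 46, 53, 60: linear: a_n = 25 + 7·n.
Position 16 → stream A, term 6 = 216.

216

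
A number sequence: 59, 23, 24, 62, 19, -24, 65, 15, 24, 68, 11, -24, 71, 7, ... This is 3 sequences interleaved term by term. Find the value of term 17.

Taking every 3rd term gives 3 separate tracks.
Subsequence A is 59, 62, 65, 68, 71, which is linear: a_n = 56 + 3·n.
Subsequence B is 23, 19, 15, 11, 7, which is subtracting 4 each time.
Subsequence C is 24, -24, 24, -24, which is alternating ±24.
Term 17 comes from subsequence B (its 6th entry): 3.

3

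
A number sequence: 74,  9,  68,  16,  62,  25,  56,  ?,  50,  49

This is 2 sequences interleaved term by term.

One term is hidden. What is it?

36

Odd-indexed and even-indexed terms follow separate rules.
Track A: 74, 68, 62, 56, 50. Subtracting 6 each time.
Track B: 9, 16, 25, ?, 49. Consecutive squares n² from n = 3.
So the missing entry in track B is 36.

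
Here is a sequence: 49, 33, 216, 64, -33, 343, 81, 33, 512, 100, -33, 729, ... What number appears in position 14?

Split by position mod 3 into 3 tracks.
Subsequence A is 49, 64, 81, 100, which is consecutive squares n² from n = 7.
Subsequence B is 33, -33, 33, -33, which is the oscillation 33·(−1)^(n+1).
Subsequence C is 216, 343, 512, 729, which is consecutive cubes n³ from n = 6.
Term 14 comes from subsequence B (its 5th entry): 33.

33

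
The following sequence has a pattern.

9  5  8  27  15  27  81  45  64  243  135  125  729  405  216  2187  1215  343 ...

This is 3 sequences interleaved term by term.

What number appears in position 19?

The terms cycle through 3 interleaved subsequences.
Stream A: 9, 27, 81, 243, 729, 2187 — powers of 3.
Stream B: 5, 15, 45, 135, 405, 1215 — multiplying by 3 each time.
Stream C: 8, 27, 64, 125, 216, 343 — the cubes 2³, 3³, 4³, ….
Position 19 falls in stream A as its term 7, giving 6561.

6561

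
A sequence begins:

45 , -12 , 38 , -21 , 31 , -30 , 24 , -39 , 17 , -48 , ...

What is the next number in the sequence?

The terms cycle through 2 interleaved subsequences.
Subsequence A: 45, 38, 31, 24, 17. Arithmetic with common difference −7.
Subsequence B: -12, -21, -30, -39, -48. Arithmetic, step −9.
Term 11 comes from subsequence A (its 6th entry): 10.

10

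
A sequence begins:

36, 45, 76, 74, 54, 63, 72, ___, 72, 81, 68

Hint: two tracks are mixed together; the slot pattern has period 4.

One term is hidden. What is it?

Reading positions in blocks of 4 reveals the pattern AABB — 2 tracks woven together.
Track A is 36, 45, 54, 63, 72, 81, which is arithmetic, step +9.
Track B is 76, 74, 72, ?, 68, which is linear: a_n = 78 − 2·n.
The gap is track B's term 4; the rule gives 70.

70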